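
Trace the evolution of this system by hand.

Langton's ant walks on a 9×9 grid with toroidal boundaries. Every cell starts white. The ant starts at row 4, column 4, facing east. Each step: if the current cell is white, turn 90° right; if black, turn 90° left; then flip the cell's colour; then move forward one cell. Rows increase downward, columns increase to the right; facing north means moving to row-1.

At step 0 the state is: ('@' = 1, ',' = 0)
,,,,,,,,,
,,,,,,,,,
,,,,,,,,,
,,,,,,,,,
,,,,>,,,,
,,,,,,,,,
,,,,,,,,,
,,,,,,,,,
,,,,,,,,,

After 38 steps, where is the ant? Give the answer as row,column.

3,1

t=0: ,,,,,,,,,
,,,,,,,,,
,,,,,,,,,
,,,,,,,,,
,,,,>,,,,
,,,,,,,,,
,,,,,,,,,
,,,,,,,,,
,,,,,,,,,
t=1: ,,,,,,,,,
,,,,,,,,,
,,,,,,,,,
,,,,,,,,,
,,,,@,,,,
,,,,v,,,,
,,,,,,,,,
,,,,,,,,,
,,,,,,,,,
t=2: ,,,,,,,,,
,,,,,,,,,
,,,,,,,,,
,,,,,,,,,
,,,,@,,,,
,,,<@,,,,
,,,,,,,,,
,,,,,,,,,
,,,,,,,,,
t=3: ,,,,,,,,,
,,,,,,,,,
,,,,,,,,,
,,,,,,,,,
,,,^@,,,,
,,,@@,,,,
,,,,,,,,,
,,,,,,,,,
,,,,,,,,,
t=4: ,,,,,,,,,
,,,,,,,,,
,,,,,,,,,
,,,,,,,,,
,,,@>,,,,
,,,@@,,,,
,,,,,,,,,
,,,,,,,,,
,,,,,,,,,
t=5: ,,,,,,,,,
,,,,,,,,,
,,,,,,,,,
,,,,^,,,,
,,,@,,,,,
,,,@@,,,,
,,,,,,,,,
,,,,,,,,,
,,,,,,,,,
t=6: ,,,,,,,,,
,,,,,,,,,
,,,,,,,,,
,,,,@>,,,
,,,@,,,,,
,,,@@,,,,
,,,,,,,,,
,,,,,,,,,
,,,,,,,,,
t=7: ,,,,,,,,,
,,,,,,,,,
,,,,,,,,,
,,,,@@,,,
,,,@,v,,,
,,,@@,,,,
,,,,,,,,,
,,,,,,,,,
,,,,,,,,,
t=8: ,,,,,,,,,
,,,,,,,,,
,,,,,,,,,
,,,,@@,,,
,,,@<@,,,
,,,@@,,,,
,,,,,,,,,
,,,,,,,,,
,,,,,,,,,
t=9: ,,,,,,,,,
,,,,,,,,,
,,,,,,,,,
,,,,^@,,,
,,,@@@,,,
,,,@@,,,,
,,,,,,,,,
,,,,,,,,,
,,,,,,,,,
t=10: ,,,,,,,,,
,,,,,,,,,
,,,,,,,,,
,,,<,@,,,
,,,@@@,,,
,,,@@,,,,
,,,,,,,,,
,,,,,,,,,
,,,,,,,,,
t=11: ,,,,,,,,,
,,,,,,,,,
,,,^,,,,,
,,,@,@,,,
,,,@@@,,,
,,,@@,,,,
,,,,,,,,,
,,,,,,,,,
,,,,,,,,,
t=12: ,,,,,,,,,
,,,,,,,,,
,,,@>,,,,
,,,@,@,,,
,,,@@@,,,
,,,@@,,,,
,,,,,,,,,
,,,,,,,,,
,,,,,,,,,
t=13: ,,,,,,,,,
,,,,,,,,,
,,,@@,,,,
,,,@v@,,,
,,,@@@,,,
,,,@@,,,,
,,,,,,,,,
,,,,,,,,,
,,,,,,,,,
t=14: ,,,,,,,,,
,,,,,,,,,
,,,@@,,,,
,,,<@@,,,
,,,@@@,,,
,,,@@,,,,
,,,,,,,,,
,,,,,,,,,
,,,,,,,,,
t=15: ,,,,,,,,,
,,,,,,,,,
,,,@@,,,,
,,,,@@,,,
,,,v@@,,,
,,,@@,,,,
,,,,,,,,,
,,,,,,,,,
,,,,,,,,,
t=16: ,,,,,,,,,
,,,,,,,,,
,,,@@,,,,
,,,,@@,,,
,,,,>@,,,
,,,@@,,,,
,,,,,,,,,
,,,,,,,,,
,,,,,,,,,
t=17: ,,,,,,,,,
,,,,,,,,,
,,,@@,,,,
,,,,^@,,,
,,,,,@,,,
,,,@@,,,,
,,,,,,,,,
,,,,,,,,,
,,,,,,,,,
t=18: ,,,,,,,,,
,,,,,,,,,
,,,@@,,,,
,,,<,@,,,
,,,,,@,,,
,,,@@,,,,
,,,,,,,,,
,,,,,,,,,
,,,,,,,,,
t=19: ,,,,,,,,,
,,,,,,,,,
,,,^@,,,,
,,,@,@,,,
,,,,,@,,,
,,,@@,,,,
,,,,,,,,,
,,,,,,,,,
,,,,,,,,,
t=20: ,,,,,,,,,
,,,,,,,,,
,,<,@,,,,
,,,@,@,,,
,,,,,@,,,
,,,@@,,,,
,,,,,,,,,
,,,,,,,,,
,,,,,,,,,
t=21: ,,,,,,,,,
,,^,,,,,,
,,@,@,,,,
,,,@,@,,,
,,,,,@,,,
,,,@@,,,,
,,,,,,,,,
,,,,,,,,,
,,,,,,,,,
t=22: ,,,,,,,,,
,,@>,,,,,
,,@,@,,,,
,,,@,@,,,
,,,,,@,,,
,,,@@,,,,
,,,,,,,,,
,,,,,,,,,
,,,,,,,,,
t=23: ,,,,,,,,,
,,@@,,,,,
,,@v@,,,,
,,,@,@,,,
,,,,,@,,,
,,,@@,,,,
,,,,,,,,,
,,,,,,,,,
,,,,,,,,,
t=24: ,,,,,,,,,
,,@@,,,,,
,,<@@,,,,
,,,@,@,,,
,,,,,@,,,
,,,@@,,,,
,,,,,,,,,
,,,,,,,,,
,,,,,,,,,
t=25: ,,,,,,,,,
,,@@,,,,,
,,,@@,,,,
,,v@,@,,,
,,,,,@,,,
,,,@@,,,,
,,,,,,,,,
,,,,,,,,,
,,,,,,,,,
t=26: ,,,,,,,,,
,,@@,,,,,
,,,@@,,,,
,<@@,@,,,
,,,,,@,,,
,,,@@,,,,
,,,,,,,,,
,,,,,,,,,
,,,,,,,,,
t=27: ,,,,,,,,,
,,@@,,,,,
,^,@@,,,,
,@@@,@,,,
,,,,,@,,,
,,,@@,,,,
,,,,,,,,,
,,,,,,,,,
,,,,,,,,,
t=28: ,,,,,,,,,
,,@@,,,,,
,@>@@,,,,
,@@@,@,,,
,,,,,@,,,
,,,@@,,,,
,,,,,,,,,
,,,,,,,,,
,,,,,,,,,
t=29: ,,,,,,,,,
,,@@,,,,,
,@@@@,,,,
,@v@,@,,,
,,,,,@,,,
,,,@@,,,,
,,,,,,,,,
,,,,,,,,,
,,,,,,,,,
t=30: ,,,,,,,,,
,,@@,,,,,
,@@@@,,,,
,@,>,@,,,
,,,,,@,,,
,,,@@,,,,
,,,,,,,,,
,,,,,,,,,
,,,,,,,,,
t=31: ,,,,,,,,,
,,@@,,,,,
,@@^@,,,,
,@,,,@,,,
,,,,,@,,,
,,,@@,,,,
,,,,,,,,,
,,,,,,,,,
,,,,,,,,,
t=32: ,,,,,,,,,
,,@@,,,,,
,@<,@,,,,
,@,,,@,,,
,,,,,@,,,
,,,@@,,,,
,,,,,,,,,
,,,,,,,,,
,,,,,,,,,
t=33: ,,,,,,,,,
,,@@,,,,,
,@,,@,,,,
,@v,,@,,,
,,,,,@,,,
,,,@@,,,,
,,,,,,,,,
,,,,,,,,,
,,,,,,,,,
t=34: ,,,,,,,,,
,,@@,,,,,
,@,,@,,,,
,<@,,@,,,
,,,,,@,,,
,,,@@,,,,
,,,,,,,,,
,,,,,,,,,
,,,,,,,,,
t=35: ,,,,,,,,,
,,@@,,,,,
,@,,@,,,,
,,@,,@,,,
,v,,,@,,,
,,,@@,,,,
,,,,,,,,,
,,,,,,,,,
,,,,,,,,,
t=36: ,,,,,,,,,
,,@@,,,,,
,@,,@,,,,
,,@,,@,,,
<@,,,@,,,
,,,@@,,,,
,,,,,,,,,
,,,,,,,,,
,,,,,,,,,
t=37: ,,,,,,,,,
,,@@,,,,,
,@,,@,,,,
^,@,,@,,,
@@,,,@,,,
,,,@@,,,,
,,,,,,,,,
,,,,,,,,,
,,,,,,,,,
t=38: ,,,,,,,,,
,,@@,,,,,
,@,,@,,,,
@>@,,@,,,
@@,,,@,,,
,,,@@,,,,
,,,,,,,,,
,,,,,,,,,
,,,,,,,,,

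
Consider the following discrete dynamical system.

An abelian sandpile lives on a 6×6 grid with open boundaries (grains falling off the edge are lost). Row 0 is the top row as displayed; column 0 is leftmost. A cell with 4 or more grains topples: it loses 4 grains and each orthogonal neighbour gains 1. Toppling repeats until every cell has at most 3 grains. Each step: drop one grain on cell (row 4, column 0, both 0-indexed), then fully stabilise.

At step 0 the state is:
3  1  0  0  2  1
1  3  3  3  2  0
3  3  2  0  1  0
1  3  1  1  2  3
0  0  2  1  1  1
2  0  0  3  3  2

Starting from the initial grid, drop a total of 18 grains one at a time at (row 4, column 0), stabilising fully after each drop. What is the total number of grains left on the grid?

62

[0] 3  1  0  0  2  1
1  3  3  3  2  0
3  3  2  0  1  0
1  3  1  1  2  3
0  0  2  1  1  1
2  0  0  3  3  2
[1] 3  1  0  0  2  1
1  3  3  3  2  0
3  3  2  0  1  0
1  3  1  1  2  3
1  0  2  1  1  1
2  0  0  3  3  2
[2] 3  1  0  0  2  1
1  3  3  3  2  0
3  3  2  0  1  0
1  3  1  1  2  3
2  0  2  1  1  1
2  0  0  3  3  2
[3] 3  1  0  0  2  1
1  3  3  3  2  0
3  3  2  0  1  0
1  3  1  1  2  3
3  0  2  1  1  1
2  0  0  3  3  2
[4] 3  1  0  0  2  1
1  3  3  3  2  0
3  3  2  0  1  0
2  3  1  1  2  3
0  1  2  1  1  1
3  0  0  3  3  2
[5] 3  1  0  0  2  1
1  3  3  3  2  0
3  3  2  0  1  0
2  3  1  1  2  3
1  1  2  1  1  1
3  0  0  3  3  2
[6] 3  1  0  0  2  1
1  3  3  3  2  0
3  3  2  0  1  0
2  3  1  1  2  3
2  1  2  1  1  1
3  0  0  3  3  2
[7] 3  1  0  0  2  1
1  3  3  3  2  0
3  3  2  0  1  0
2  3  1  1  2  3
3  1  2  1  1  1
3  0  0  3  3  2
[8] 3  1  0  0  2  1
1  3  3  3  2  0
3  3  2  0  1  0
3  3  1  1  2  3
1  2  2  1  1  1
0  1  0  3  3  2
[9] 3  1  0  0  2  1
1  3  3  3  2  0
3  3  2  0  1  0
3  3  1  1  2  3
2  2  2  1  1  1
0  1  0  3  3  2
[10] 3  1  0  0  2  1
1  3  3  3  2  0
3  3  2  0  1  0
3  3  1  1  2  3
3  2  2  1  1  1
0  1  0  3  3  2
[11] 3  2  1  1  2  1
3  1  2  0  3  0
1  3  0  2  1  0
2  2  3  1  2  3
2  0  3  1  1  1
1  2  0  3  3  2
[12] 3  2  1  1  2  1
3  1  2  0  3  0
1  3  0  2  1  0
2  2  3  1  2  3
3  0  3  1  1  1
1  2  0  3  3  2
[13] 3  2  1  1  2  1
3  1  2  0  3  0
1  3  0  2  1  0
3  2  3  1  2  3
0  1  3  1  1  1
2  2  0  3  3  2
[14] 3  2  1  1  2  1
3  1  2  0  3  0
1  3  0  2  1  0
3  2  3  1  2  3
1  1  3  1  1  1
2  2  0  3  3  2
[15] 3  2  1  1  2  1
3  1  2  0  3  0
1  3  0  2  1  0
3  2  3  1  2  3
2  1  3  1  1  1
2  2  0  3  3  2
[16] 3  2  1  1  2  1
3  1  2  0  3  0
1  3  0  2  1  0
3  2  3  1  2  3
3  1  3  1  1  1
2  2  0  3  3  2
[17] 3  2  1  1  2  1
3  1  2  0  3  0
2  3  0  2  1  0
0  3  3  1  2  3
1  2  3  1  1  1
3  2  0  3  3  2
[18] 3  2  1  1  2  1
3  1  2  0  3  0
2  3  0  2  1  0
0  3  3  1  2  3
2  2  3  1  1  1
3  2  0  3  3  2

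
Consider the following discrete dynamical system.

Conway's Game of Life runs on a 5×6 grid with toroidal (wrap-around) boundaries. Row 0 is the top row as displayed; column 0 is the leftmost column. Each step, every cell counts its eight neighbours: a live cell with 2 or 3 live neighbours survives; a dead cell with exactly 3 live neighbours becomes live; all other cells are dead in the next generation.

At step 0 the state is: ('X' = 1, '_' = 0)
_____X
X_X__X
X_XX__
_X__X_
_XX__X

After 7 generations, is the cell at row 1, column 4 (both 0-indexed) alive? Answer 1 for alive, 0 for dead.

0

gen 0: _____X
X_X__X
X_XX__
_X__X_
_XX__X
gen 1: __X_XX
X_XXXX
X_XXX_
____XX
_XX_XX
gen 2: ______
X_____
X_X___
______
_XX___
gen 3: _X____
_X____
_X____
__X___
______
gen 4: ______
XXX___
_XX___
______
______
gen 5: _X____
X_X___
X_X___
______
______
gen 6: _X____
X_X___
______
______
______
gen 7: _X____
_X____
______
______
______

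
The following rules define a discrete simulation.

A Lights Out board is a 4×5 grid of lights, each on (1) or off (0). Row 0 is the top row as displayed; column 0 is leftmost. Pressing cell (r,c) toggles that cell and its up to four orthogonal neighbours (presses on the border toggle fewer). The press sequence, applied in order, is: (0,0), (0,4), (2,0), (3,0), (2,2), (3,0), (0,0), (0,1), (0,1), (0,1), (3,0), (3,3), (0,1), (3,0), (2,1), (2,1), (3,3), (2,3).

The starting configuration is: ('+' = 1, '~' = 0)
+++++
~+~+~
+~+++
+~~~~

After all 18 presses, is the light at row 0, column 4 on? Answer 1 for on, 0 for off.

[0] +++++
~+~+~
+~+++
+~~~~
[1] ~~+++
++~+~
+~+++
+~~~~
[2] ~~+~~
++~++
+~+++
+~~~~
[3] ~~+~~
~+~++
~++++
~~~~~
[4] ~~+~~
~+~++
+++++
++~~~
[5] ~~+~~
~++++
+~~~+
+++~~
[6] ~~+~~
~++++
~~~~+
~~+~~
[7] +++~~
+++++
~~~~+
~~+~~
[8] ~~~~~
+~+++
~~~~+
~~+~~
[9] +++~~
+++++
~~~~+
~~+~~
[10] ~~~~~
+~+++
~~~~+
~~+~~
[11] ~~~~~
+~+++
+~~~+
+++~~
[12] ~~~~~
+~+++
+~~++
++~++
[13] +++~~
+++++
+~~++
++~++
[14] +++~~
+++++
~~~++
~~~++
[15] +++~~
+~+++
+++++
~+~++
[16] +++~~
+++++
~~~++
~~~++
[17] +++~~
+++++
~~~~+
~~+~~
[18] +++~~
+++~+
~~++~
~~++~

0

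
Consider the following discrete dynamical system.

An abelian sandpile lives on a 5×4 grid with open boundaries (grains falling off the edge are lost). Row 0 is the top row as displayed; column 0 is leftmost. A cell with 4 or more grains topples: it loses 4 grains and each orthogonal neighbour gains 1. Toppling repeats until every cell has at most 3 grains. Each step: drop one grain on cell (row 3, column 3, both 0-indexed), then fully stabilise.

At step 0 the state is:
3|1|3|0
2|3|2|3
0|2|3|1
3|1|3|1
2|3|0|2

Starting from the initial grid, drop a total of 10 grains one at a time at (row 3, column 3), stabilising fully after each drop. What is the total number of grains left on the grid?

40

t=0: 3|1|3|0
2|3|2|3
0|2|3|1
3|1|3|1
2|3|0|2
t=1: 3|1|3|0
2|3|2|3
0|2|3|1
3|1|3|2
2|3|0|2
t=2: 3|1|3|0
2|3|2|3
0|2|3|1
3|1|3|3
2|3|0|2
t=3: 3|1|3|0
2|3|3|3
0|3|0|3
3|2|1|1
2|3|1|3
t=4: 3|1|3|0
2|3|3|3
0|3|0|3
3|2|1|2
2|3|1|3
t=5: 3|1|3|0
2|3|3|3
0|3|0|3
3|2|1|3
2|3|1|3
t=6: 3|3|0|2
3|1|2|1
1|0|3|1
3|3|2|2
2|3|2|0
t=7: 3|3|0|2
3|1|2|1
1|0|3|1
3|3|2|3
2|3|2|0
t=8: 3|3|0|2
3|1|2|1
1|0|3|2
3|3|3|0
2|3|2|1
t=9: 3|3|0|2
3|1|2|1
1|0|3|2
3|3|3|1
2|3|2|1
t=10: 3|3|0|2
3|1|2|1
1|0|3|2
3|3|3|2
2|3|2|1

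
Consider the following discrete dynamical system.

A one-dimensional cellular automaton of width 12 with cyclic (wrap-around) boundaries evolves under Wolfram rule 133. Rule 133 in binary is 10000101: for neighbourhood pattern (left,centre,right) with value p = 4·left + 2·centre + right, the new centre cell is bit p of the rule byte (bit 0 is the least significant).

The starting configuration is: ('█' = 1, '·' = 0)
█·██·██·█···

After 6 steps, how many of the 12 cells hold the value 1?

[0] █·██·██·█···
[1] █·······█·█·
[2] █·█████·█·█·
[3] █··███··█·█·
[4] █···█···█·█·
[5] █·█·█·█·█·█·
[6] █·█·█·█·█·█·

6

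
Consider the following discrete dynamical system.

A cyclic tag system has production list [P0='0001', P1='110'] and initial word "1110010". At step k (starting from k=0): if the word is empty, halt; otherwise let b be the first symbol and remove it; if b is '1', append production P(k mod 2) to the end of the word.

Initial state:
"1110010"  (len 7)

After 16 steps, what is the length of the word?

16

k=0  "1110010"  (len 7)
k=1  "1100100001"  (len 10)
k=2  "100100001110"  (len 12)
k=3  "001000011100001"  (len 15)
k=4  "01000011100001"  (len 14)
k=5  "1000011100001"  (len 13)
k=6  "000011100001110"  (len 15)
k=7  "00011100001110"  (len 14)
k=8  "0011100001110"  (len 13)
k=9  "011100001110"  (len 12)
k=10  "11100001110"  (len 11)
k=11  "11000011100001"  (len 14)
k=12  "1000011100001110"  (len 16)
k=13  "0000111000011100001"  (len 19)
k=14  "000111000011100001"  (len 18)
k=15  "00111000011100001"  (len 17)
k=16  "0111000011100001"  (len 16)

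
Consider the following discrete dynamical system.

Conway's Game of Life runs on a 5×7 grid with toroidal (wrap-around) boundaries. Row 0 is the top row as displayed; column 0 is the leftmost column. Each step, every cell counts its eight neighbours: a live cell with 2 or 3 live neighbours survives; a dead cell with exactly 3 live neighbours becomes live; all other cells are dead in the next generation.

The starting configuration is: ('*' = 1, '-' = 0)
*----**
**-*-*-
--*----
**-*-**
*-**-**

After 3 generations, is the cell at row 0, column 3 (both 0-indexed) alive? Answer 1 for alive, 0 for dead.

t=0: *----**
**-*-*-
--*----
**-*-**
*-**-**
t=1: ---*---
***-**-
---*-*-
---*-*-
--**---
t=2: -------
-**--**
-*-*-*-
---*---
--**---
t=3: -*-*---
***-***
**-*-**
---*---
--**---

1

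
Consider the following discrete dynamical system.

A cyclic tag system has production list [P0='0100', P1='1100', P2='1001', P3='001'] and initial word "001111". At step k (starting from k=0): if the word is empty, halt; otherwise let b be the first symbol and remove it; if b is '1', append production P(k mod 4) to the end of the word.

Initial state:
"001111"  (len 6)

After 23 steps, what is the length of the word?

26

[0] "001111"  (len 6)
[1] "01111"  (len 5)
[2] "1111"  (len 4)
[3] "1111001"  (len 7)
[4] "111001001"  (len 9)
[5] "110010010100"  (len 12)
[6] "100100101001100"  (len 15)
[7] "001001010011001001"  (len 18)
[8] "01001010011001001"  (len 17)
[9] "1001010011001001"  (len 16)
[10] "0010100110010011100"  (len 19)
[11] "010100110010011100"  (len 18)
[12] "10100110010011100"  (len 17)
[13] "01001100100111000100"  (len 20)
[14] "1001100100111000100"  (len 19)
[15] "0011001001110001001001"  (len 22)
[16] "011001001110001001001"  (len 21)
[17] "11001001110001001001"  (len 20)
[18] "10010011100010010011100"  (len 23)
[19] "00100111000100100111001001"  (len 26)
[20] "0100111000100100111001001"  (len 25)
[21] "100111000100100111001001"  (len 24)
[22] "001110001001001110010011100"  (len 27)
[23] "01110001001001110010011100"  (len 26)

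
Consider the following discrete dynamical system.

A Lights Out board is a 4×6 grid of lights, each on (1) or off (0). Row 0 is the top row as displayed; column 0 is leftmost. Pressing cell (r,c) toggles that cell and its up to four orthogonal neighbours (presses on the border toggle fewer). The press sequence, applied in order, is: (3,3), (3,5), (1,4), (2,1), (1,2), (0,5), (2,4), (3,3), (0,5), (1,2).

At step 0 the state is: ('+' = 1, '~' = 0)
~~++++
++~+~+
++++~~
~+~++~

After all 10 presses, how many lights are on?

gen 0: ~~++++
++~+~+
++++~~
~+~++~
gen 1: ~~++++
++~+~+
+++~~~
~++~~~
gen 2: ~~++++
++~+~+
+++~~+
~++~++
gen 3: ~~++~+
++~~+~
+++~++
~++~++
gen 4: ~~++~+
+~~~+~
~~~~++
~~+~++
gen 5: ~~~+~+
+++++~
~~+~++
~~+~++
gen 6: ~~~++~
++++++
~~+~++
~~+~++
gen 7: ~~~++~
++++~+
~~++~~
~~+~~+
gen 8: ~~~++~
++++~+
~~+~~~
~~~+++
gen 9: ~~~+~+
++++~~
~~+~~~
~~~+++
gen 10: ~~++~+
+~~~~~
~~~~~~
~~~+++

7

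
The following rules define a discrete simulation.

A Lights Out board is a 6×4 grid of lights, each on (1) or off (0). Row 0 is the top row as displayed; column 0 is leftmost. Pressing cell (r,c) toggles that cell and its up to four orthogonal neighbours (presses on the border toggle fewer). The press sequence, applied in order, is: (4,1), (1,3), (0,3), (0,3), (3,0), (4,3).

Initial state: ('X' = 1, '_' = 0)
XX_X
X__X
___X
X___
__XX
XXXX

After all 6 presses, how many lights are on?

10

t=0: XX_X
X__X
___X
X___
__XX
XXXX
t=1: XX_X
X__X
___X
XX__
XX_X
X_XX
t=2: XX__
X_X_
____
XX__
XX_X
X_XX
t=3: XXXX
X_XX
____
XX__
XX_X
X_XX
t=4: XX__
X_X_
____
XX__
XX_X
X_XX
t=5: XX__
X_X_
X___
____
_X_X
X_XX
t=6: XX__
X_X_
X___
___X
_XX_
X_X_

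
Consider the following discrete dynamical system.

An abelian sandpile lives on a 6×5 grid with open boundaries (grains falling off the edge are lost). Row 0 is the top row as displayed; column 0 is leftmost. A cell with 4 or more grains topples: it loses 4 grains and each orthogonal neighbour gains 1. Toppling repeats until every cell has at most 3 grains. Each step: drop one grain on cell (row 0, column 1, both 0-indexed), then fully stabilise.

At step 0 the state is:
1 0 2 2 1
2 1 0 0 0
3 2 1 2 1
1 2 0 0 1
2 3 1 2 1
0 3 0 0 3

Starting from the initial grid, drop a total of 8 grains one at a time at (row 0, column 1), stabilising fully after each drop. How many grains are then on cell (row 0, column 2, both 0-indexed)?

step 0: 1 0 2 2 1
2 1 0 0 0
3 2 1 2 1
1 2 0 0 1
2 3 1 2 1
0 3 0 0 3
step 1: 1 1 2 2 1
2 1 0 0 0
3 2 1 2 1
1 2 0 0 1
2 3 1 2 1
0 3 0 0 3
step 2: 1 2 2 2 1
2 1 0 0 0
3 2 1 2 1
1 2 0 0 1
2 3 1 2 1
0 3 0 0 3
step 3: 1 3 2 2 1
2 1 0 0 0
3 2 1 2 1
1 2 0 0 1
2 3 1 2 1
0 3 0 0 3
step 4: 2 0 3 2 1
2 2 0 0 0
3 2 1 2 1
1 2 0 0 1
2 3 1 2 1
0 3 0 0 3
step 5: 2 1 3 2 1
2 2 0 0 0
3 2 1 2 1
1 2 0 0 1
2 3 1 2 1
0 3 0 0 3
step 6: 2 2 3 2 1
2 2 0 0 0
3 2 1 2 1
1 2 0 0 1
2 3 1 2 1
0 3 0 0 3
step 7: 2 3 3 2 1
2 2 0 0 0
3 2 1 2 1
1 2 0 0 1
2 3 1 2 1
0 3 0 0 3
step 8: 3 1 0 3 1
2 3 1 0 0
3 2 1 2 1
1 2 0 0 1
2 3 1 2 1
0 3 0 0 3

0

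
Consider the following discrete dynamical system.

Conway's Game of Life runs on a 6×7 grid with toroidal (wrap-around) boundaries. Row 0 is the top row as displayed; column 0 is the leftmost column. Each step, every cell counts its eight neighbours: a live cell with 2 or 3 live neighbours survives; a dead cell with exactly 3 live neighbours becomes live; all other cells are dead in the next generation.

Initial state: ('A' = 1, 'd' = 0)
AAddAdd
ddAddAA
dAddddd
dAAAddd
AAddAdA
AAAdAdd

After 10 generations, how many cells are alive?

16

step 0: AAddAdd
ddAddAA
dAddddd
dAAAddd
AAddAdA
AAAdAdd
step 1: ddddAdd
ddAddAA
AAdAddd
dddAddd
ddddAAA
ddAdAdd
step 2: ddddAdd
AAAAAAA
AAdAAdA
AdAAdAA
ddddAAd
ddddAdd
step 3: AAAdddA
ddddddd
ddddddd
ddAdddd
ddddddd
dddAAdd
step 4: AAAAddd
AAddddd
ddddddd
ddddddd
dddAddd
AAAAddd
step 5: dddAddA
Adddddd
ddddddd
ddddddd
dAdAddd
AdddAdd
step 6: AdddddA
ddddddd
ddddddd
ddddddd
ddddddd
AdAAAdd
step 7: AAdAddA
ddddddd
ddddddd
ddddddd
dddAddd
AAdAddA
step 8: dAddddA
Adddddd
ddddddd
ddddddd
AdAdddd
dAdAAdA
step 9: dAAddAA
Adddddd
ddddddd
ddddddd
AAAAddd
dAdAdAA
step 10: dAAdAAd
AAddddA
ddddddd
dAAdddd
AAdAAdA
dddAdAd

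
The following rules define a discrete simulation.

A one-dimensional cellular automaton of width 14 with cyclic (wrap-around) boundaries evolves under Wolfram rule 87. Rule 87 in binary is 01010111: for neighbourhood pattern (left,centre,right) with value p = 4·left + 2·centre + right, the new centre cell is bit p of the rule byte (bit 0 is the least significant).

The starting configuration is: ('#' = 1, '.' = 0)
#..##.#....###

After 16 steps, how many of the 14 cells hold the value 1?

4

t=0: #..##.#....###
t=1: ###.#.#####...
t=2: ..#.#.....####
t=3: ###.######...#
t=4: ..#......####.
t=5: #########...##
t=6: ........####..
t=7: ########...###
t=8: .......####...
t=9: #######...####
t=10: ......####....
t=11: ######...#####
t=12: .....####.....
t=13: #####...######
t=14: ....####......
t=15: ####...#######
t=16: ...####.......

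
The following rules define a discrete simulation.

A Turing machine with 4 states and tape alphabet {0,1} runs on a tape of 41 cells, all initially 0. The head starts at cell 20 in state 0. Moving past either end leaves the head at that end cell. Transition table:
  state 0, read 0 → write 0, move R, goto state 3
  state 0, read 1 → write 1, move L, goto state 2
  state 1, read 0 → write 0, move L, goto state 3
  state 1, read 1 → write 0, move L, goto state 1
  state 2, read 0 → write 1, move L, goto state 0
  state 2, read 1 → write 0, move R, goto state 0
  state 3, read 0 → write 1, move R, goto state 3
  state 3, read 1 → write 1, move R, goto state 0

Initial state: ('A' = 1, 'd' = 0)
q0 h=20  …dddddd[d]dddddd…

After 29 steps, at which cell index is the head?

37

0) q0 h=20  …dddddd[d]dddddd…
1) q3 h=21  …dddddd[d]dddddd…
2) q3 h=22  …dddddA[d]dddddd…
3) q3 h=23  …ddddAA[d]dddddd…
4) q3 h=24  …dddAAA[d]dddddd…
5) q3 h=25  …ddAAAA[d]dddddd…
6) q3 h=26  …dAAAAA[d]dddddd…
7) q3 h=27  …AAAAAA[d]dddddd…
8) q3 h=28  …AAAAAA[d]dddddd…
9) q3 h=29  …AAAAAA[d]dddddd…
10) q3 h=30  …AAAAAA[d]dddddd…
11) q3 h=31  …AAAAAA[d]dddddd…
12) q3 h=32  …AAAAAA[d]dddddd…
13) q3 h=33  …AAAAAA[d]dddddd…
14) q3 h=34  …AAAAAA[d]dddddd|
15) q3 h=35  …AAAAAA[d]ddddd|
16) q3 h=36  …AAAAAA[d]dddd|
17) q3 h=37  …AAAAAA[d]ddd|
18) q3 h=38  …AAAAAA[d]dd|
19) q3 h=39  …AAAAAA[d]d|
20) q3 h=40  …AAAAAA[d]|
21) q3 h=40  …AAAAAA[A]|
22) q0 h=40  …AAAAAA[A]|
23) q2 h=39  …AAAAAA[A]A|
24) q0 h=40  …AAAAAd[A]|
25) q2 h=39  …AAAAAA[d]A|
26) q0 h=38  …AAAAAA[A]AA|
27) q2 h=37  …AAAAAA[A]AAA|
28) q0 h=38  …AAAAAd[A]AA|
29) q2 h=37  …AAAAAA[d]AAA|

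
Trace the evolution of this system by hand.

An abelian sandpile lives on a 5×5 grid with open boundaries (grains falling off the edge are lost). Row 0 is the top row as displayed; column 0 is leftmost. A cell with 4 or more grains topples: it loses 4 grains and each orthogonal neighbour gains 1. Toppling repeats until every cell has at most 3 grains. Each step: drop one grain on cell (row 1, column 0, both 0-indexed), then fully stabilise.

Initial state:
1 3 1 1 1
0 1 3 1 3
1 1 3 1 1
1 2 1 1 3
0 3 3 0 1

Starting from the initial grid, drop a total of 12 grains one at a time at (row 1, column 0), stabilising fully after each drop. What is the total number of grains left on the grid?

42

k=0  1 3 1 1 1
0 1 3 1 3
1 1 3 1 1
1 2 1 1 3
0 3 3 0 1
k=1  1 3 1 1 1
1 1 3 1 3
1 1 3 1 1
1 2 1 1 3
0 3 3 0 1
k=2  1 3 1 1 1
2 1 3 1 3
1 1 3 1 1
1 2 1 1 3
0 3 3 0 1
k=3  1 3 1 1 1
3 1 3 1 3
1 1 3 1 1
1 2 1 1 3
0 3 3 0 1
k=4  2 3 1 1 1
0 2 3 1 3
2 1 3 1 1
1 2 1 1 3
0 3 3 0 1
k=5  2 3 1 1 1
1 2 3 1 3
2 1 3 1 1
1 2 1 1 3
0 3 3 0 1
k=6  2 3 1 1 1
2 2 3 1 3
2 1 3 1 1
1 2 1 1 3
0 3 3 0 1
k=7  2 3 1 1 1
3 2 3 1 3
2 1 3 1 1
1 2 1 1 3
0 3 3 0 1
k=8  3 3 1 1 1
0 3 3 1 3
3 1 3 1 1
1 2 1 1 3
0 3 3 0 1
k=9  3 3 1 1 1
1 3 3 1 3
3 1 3 1 1
1 2 1 1 3
0 3 3 0 1
k=10  3 3 1 1 1
2 3 3 1 3
3 1 3 1 1
1 2 1 1 3
0 3 3 0 1
k=11  3 3 1 1 1
3 3 3 1 3
3 1 3 1 1
1 2 1 1 3
0 3 3 0 1
k=12  1 1 3 1 1
3 3 1 2 3
1 0 1 2 1
2 3 2 1 3
0 3 3 0 1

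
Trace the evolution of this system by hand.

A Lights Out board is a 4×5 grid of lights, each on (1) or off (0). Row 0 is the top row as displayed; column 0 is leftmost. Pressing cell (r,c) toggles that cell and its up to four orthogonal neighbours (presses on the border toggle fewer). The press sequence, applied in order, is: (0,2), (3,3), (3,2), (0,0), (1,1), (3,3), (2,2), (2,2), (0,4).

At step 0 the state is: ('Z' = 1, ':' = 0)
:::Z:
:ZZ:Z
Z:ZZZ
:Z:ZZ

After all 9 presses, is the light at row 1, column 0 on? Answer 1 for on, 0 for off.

0

[0] :::Z:
:ZZ:Z
Z:ZZZ
:Z:ZZ
[1] :ZZ::
:Z::Z
Z:ZZZ
:Z:ZZ
[2] :ZZ::
:Z::Z
Z:Z:Z
:ZZ::
[3] :ZZ::
:Z::Z
Z:::Z
:::Z:
[4] Z:Z::
ZZ::Z
Z:::Z
:::Z:
[5] ZZZ::
::Z:Z
ZZ::Z
:::Z:
[6] ZZZ::
::Z:Z
ZZ:ZZ
::Z:Z
[7] ZZZ::
::::Z
Z:Z:Z
::::Z
[8] ZZZ::
::Z:Z
ZZ:ZZ
::Z:Z
[9] ZZZZZ
::Z::
ZZ:ZZ
::Z:Z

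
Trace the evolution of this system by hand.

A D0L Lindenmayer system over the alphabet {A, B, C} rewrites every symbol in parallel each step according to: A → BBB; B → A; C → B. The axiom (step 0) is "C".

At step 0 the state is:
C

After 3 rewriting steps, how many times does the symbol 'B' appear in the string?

0) C
1) B
2) A
3) BBB

3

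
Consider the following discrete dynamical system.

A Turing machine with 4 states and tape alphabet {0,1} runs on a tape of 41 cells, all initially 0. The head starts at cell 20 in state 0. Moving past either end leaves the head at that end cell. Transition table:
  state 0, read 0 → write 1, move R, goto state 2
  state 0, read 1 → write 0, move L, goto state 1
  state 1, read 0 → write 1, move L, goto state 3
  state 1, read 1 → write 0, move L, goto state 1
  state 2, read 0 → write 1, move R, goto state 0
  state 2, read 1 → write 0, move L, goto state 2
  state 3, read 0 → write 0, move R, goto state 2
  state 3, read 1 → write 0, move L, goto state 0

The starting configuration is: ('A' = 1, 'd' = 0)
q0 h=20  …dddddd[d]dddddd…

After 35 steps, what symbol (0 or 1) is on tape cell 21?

1

gen 0: q0 h=20  …dddddd[d]dddddd…
gen 1: q2 h=21  …dddddA[d]dddddd…
gen 2: q0 h=22  …ddddAA[d]dddddd…
gen 3: q2 h=23  …dddAAA[d]dddddd…
gen 4: q0 h=24  …ddAAAA[d]dddddd…
gen 5: q2 h=25  …dAAAAA[d]dddddd…
gen 6: q0 h=26  …AAAAAA[d]dddddd…
gen 7: q2 h=27  …AAAAAA[d]dddddd…
gen 8: q0 h=28  …AAAAAA[d]dddddd…
gen 9: q2 h=29  …AAAAAA[d]dddddd…
gen 10: q0 h=30  …AAAAAA[d]dddddd…
gen 11: q2 h=31  …AAAAAA[d]dddddd…
gen 12: q0 h=32  …AAAAAA[d]dddddd…
gen 13: q2 h=33  …AAAAAA[d]dddddd…
gen 14: q0 h=34  …AAAAAA[d]dddddd|
gen 15: q2 h=35  …AAAAAA[d]ddddd|
gen 16: q0 h=36  …AAAAAA[d]dddd|
gen 17: q2 h=37  …AAAAAA[d]ddd|
gen 18: q0 h=38  …AAAAAA[d]dd|
gen 19: q2 h=39  …AAAAAA[d]d|
gen 20: q0 h=40  …AAAAAA[d]|
gen 21: q2 h=40  …AAAAAA[A]|
gen 22: q2 h=39  …AAAAAA[A]d|
gen 23: q2 h=38  …AAAAAA[A]dd|
gen 24: q2 h=37  …AAAAAA[A]ddd|
gen 25: q2 h=36  …AAAAAA[A]dddd|
gen 26: q2 h=35  …AAAAAA[A]ddddd|
gen 27: q2 h=34  …AAAAAA[A]dddddd|
gen 28: q2 h=33  …AAAAAA[A]dddddd…
gen 29: q2 h=32  …AAAAAA[A]dddddd…
gen 30: q2 h=31  …AAAAAA[A]dddddd…
gen 31: q2 h=30  …AAAAAA[A]dddddd…
gen 32: q2 h=29  …AAAAAA[A]dddddd…
gen 33: q2 h=28  …AAAAAA[A]dddddd…
gen 34: q2 h=27  …AAAAAA[A]dddddd…
gen 35: q2 h=26  …AAAAAA[A]dddddd…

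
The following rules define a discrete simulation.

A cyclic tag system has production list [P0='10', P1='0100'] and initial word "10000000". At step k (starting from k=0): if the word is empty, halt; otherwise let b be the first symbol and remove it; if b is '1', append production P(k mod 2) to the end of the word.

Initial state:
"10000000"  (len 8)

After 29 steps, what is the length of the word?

step 0: "10000000"  (len 8)
step 1: "000000010"  (len 9)
step 2: "00000010"  (len 8)
step 3: "0000010"  (len 7)
step 4: "000010"  (len 6)
step 5: "00010"  (len 5)
step 6: "0010"  (len 4)
step 7: "010"  (len 3)
step 8: "10"  (len 2)
step 9: "010"  (len 3)
step 10: "10"  (len 2)
step 11: "010"  (len 3)
step 12: "10"  (len 2)
step 13: "010"  (len 3)
step 14: "10"  (len 2)
step 15: "010"  (len 3)
step 16: "10"  (len 2)
step 17: "010"  (len 3)
step 18: "10"  (len 2)
step 19: "010"  (len 3)
step 20: "10"  (len 2)
step 21: "010"  (len 3)
step 22: "10"  (len 2)
step 23: "010"  (len 3)
step 24: "10"  (len 2)
step 25: "010"  (len 3)
step 26: "10"  (len 2)
step 27: "010"  (len 3)
step 28: "10"  (len 2)
step 29: "010"  (len 3)

3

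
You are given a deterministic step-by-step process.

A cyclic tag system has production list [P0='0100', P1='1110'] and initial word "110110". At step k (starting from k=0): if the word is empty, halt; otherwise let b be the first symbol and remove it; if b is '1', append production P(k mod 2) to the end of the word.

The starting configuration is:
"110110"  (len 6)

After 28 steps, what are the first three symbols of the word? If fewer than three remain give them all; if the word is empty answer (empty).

[0] "110110"  (len 6)
[1] "101100100"  (len 9)
[2] "011001001110"  (len 12)
[3] "11001001110"  (len 11)
[4] "10010011101110"  (len 14)
[5] "00100111011100100"  (len 17)
[6] "0100111011100100"  (len 16)
[7] "100111011100100"  (len 15)
[8] "001110111001001110"  (len 18)
[9] "01110111001001110"  (len 17)
[10] "1110111001001110"  (len 16)
[11] "1101110010011100100"  (len 19)
[12] "1011100100111001001110"  (len 22)
[13] "0111001001110010011100100"  (len 25)
[14] "111001001110010011100100"  (len 24)
[15] "110010011100100111001000100"  (len 27)
[16] "100100111001001110010001001110"  (len 30)
[17] "001001110010011100100010011100100"  (len 33)
[18] "01001110010011100100010011100100"  (len 32)
[19] "1001110010011100100010011100100"  (len 31)
[20] "0011100100111001000100111001001110"  (len 34)
[21] "011100100111001000100111001001110"  (len 33)
[22] "11100100111001000100111001001110"  (len 32)
[23] "11001001110010001001110010011100100"  (len 35)
[24] "10010011100100010011100100111001001110"  (len 38)
[25] "00100111001000100111001001110010011100100"  (len 41)
[26] "0100111001000100111001001110010011100100"  (len 40)
[27] "100111001000100111001001110010011100100"  (len 39)
[28] "001110010001001110010011100100111001001110"  (len 42)

001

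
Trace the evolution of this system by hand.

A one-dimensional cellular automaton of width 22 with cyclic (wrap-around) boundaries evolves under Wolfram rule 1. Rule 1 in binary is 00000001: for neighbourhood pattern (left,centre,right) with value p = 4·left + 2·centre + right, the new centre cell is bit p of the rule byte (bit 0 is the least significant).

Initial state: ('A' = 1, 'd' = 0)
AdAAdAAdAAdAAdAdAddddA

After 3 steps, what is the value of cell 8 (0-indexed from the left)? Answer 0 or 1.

0

gen 0: AdAAdAAdAAdAAdAdAddddA
gen 1: ddddddddddddddddddAAdd
gen 2: AAAAAAAAAAAAAAAAAddddA
gen 3: ddddddddddddddddddAAdd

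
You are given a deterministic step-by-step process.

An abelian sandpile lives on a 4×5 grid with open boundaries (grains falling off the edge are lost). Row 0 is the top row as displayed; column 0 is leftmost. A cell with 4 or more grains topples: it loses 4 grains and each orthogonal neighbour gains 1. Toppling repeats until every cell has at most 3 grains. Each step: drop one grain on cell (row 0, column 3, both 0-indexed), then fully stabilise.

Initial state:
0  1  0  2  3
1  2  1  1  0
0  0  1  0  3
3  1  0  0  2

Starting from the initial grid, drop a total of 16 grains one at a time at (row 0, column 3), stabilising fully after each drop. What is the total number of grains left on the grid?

27

step 0: 0  1  0  2  3
1  2  1  1  0
0  0  1  0  3
3  1  0  0  2
step 1: 0  1  0  3  3
1  2  1  1  0
0  0  1  0  3
3  1  0  0  2
step 2: 0  1  1  1  0
1  2  1  2  1
0  0  1  0  3
3  1  0  0  2
step 3: 0  1  1  2  0
1  2  1  2  1
0  0  1  0  3
3  1  0  0  2
step 4: 0  1  1  3  0
1  2  1  2  1
0  0  1  0  3
3  1  0  0  2
step 5: 0  1  2  0  1
1  2  1  3  1
0  0  1  0  3
3  1  0  0  2
step 6: 0  1  2  1  1
1  2  1  3  1
0  0  1  0  3
3  1  0  0  2
step 7: 0  1  2  2  1
1  2  1  3  1
0  0  1  0  3
3  1  0  0  2
step 8: 0  1  2  3  1
1  2  1  3  1
0  0  1  0  3
3  1  0  0  2
step 9: 0  1  3  1  2
1  2  2  0  2
0  0  1  1  3
3  1  0  0  2
step 10: 0  1  3  2  2
1  2  2  0  2
0  0  1  1  3
3  1  0  0  2
step 11: 0  1  3  3  2
1  2  2  0  2
0  0  1  1  3
3  1  0  0  2
step 12: 0  2  0  1  3
1  2  3  1  2
0  0  1  1  3
3  1  0  0  2
step 13: 0  2  0  2  3
1  2  3  1  2
0  0  1  1  3
3  1  0  0  2
step 14: 0  2  0  3  3
1  2  3  1  2
0  0  1  1  3
3  1  0  0  2
step 15: 0  2  1  1  0
1  2  3  2  3
0  0  1  1  3
3  1  0  0  2
step 16: 0  2  1  2  0
1  2  3  2  3
0  0  1  1  3
3  1  0  0  2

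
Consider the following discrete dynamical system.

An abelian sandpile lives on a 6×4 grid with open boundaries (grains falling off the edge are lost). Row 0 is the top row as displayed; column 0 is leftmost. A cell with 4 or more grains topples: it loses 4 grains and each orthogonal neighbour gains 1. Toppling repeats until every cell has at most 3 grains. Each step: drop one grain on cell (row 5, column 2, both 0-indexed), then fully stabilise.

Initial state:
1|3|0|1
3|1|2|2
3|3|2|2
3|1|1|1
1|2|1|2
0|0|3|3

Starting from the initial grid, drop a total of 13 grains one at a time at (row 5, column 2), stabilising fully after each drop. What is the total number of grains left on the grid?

43

t=0: 1|3|0|1
3|1|2|2
3|3|2|2
3|1|1|1
1|2|1|2
0|0|3|3
t=1: 1|3|0|1
3|1|2|2
3|3|2|2
3|1|1|1
1|2|2|3
0|1|1|0
t=2: 1|3|0|1
3|1|2|2
3|3|2|2
3|1|1|1
1|2|2|3
0|1|2|0
t=3: 1|3|0|1
3|1|2|2
3|3|2|2
3|1|1|1
1|2|2|3
0|1|3|0
t=4: 1|3|0|1
3|1|2|2
3|3|2|2
3|1|1|1
1|2|3|3
0|2|0|1
t=5: 1|3|0|1
3|1|2|2
3|3|2|2
3|1|1|1
1|2|3|3
0|2|1|1
t=6: 1|3|0|1
3|1|2|2
3|3|2|2
3|1|1|1
1|2|3|3
0|2|2|1
t=7: 1|3|0|1
3|1|2|2
3|3|2|2
3|1|1|1
1|2|3|3
0|2|3|1
t=8: 1|3|0|1
3|1|2|2
3|3|2|2
3|1|2|2
1|3|1|0
0|3|1|3
t=9: 1|3|0|1
3|1|2|2
3|3|2|2
3|1|2|2
1|3|1|0
0|3|2|3
t=10: 1|3|0|1
3|1|2|2
3|3|2|2
3|1|2|2
1|3|1|0
0|3|3|3
t=11: 1|3|0|1
3|1|2|2
3|3|2|2
3|2|2|2
2|0|3|1
1|1|2|0
t=12: 1|3|0|1
3|1|2|2
3|3|2|2
3|2|2|2
2|0|3|1
1|1|3|0
t=13: 1|3|0|1
3|1|2|2
3|3|2|2
3|2|3|2
2|1|0|2
1|2|1|1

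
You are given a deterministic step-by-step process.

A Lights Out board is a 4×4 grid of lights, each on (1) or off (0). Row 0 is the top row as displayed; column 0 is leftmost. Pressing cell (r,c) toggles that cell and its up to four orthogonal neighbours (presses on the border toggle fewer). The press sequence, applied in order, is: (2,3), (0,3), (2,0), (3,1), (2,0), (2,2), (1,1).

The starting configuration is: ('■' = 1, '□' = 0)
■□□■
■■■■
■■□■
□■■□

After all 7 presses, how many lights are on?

[0] ■□□■
■■■■
■■□■
□■■□
[1] ■□□■
■■■□
■■■□
□■■■
[2] ■□■□
■■■■
■■■□
□■■■
[3] ■□■□
□■■■
□□■□
■■■■
[4] ■□■□
□■■■
□■■□
□□□■
[5] ■□■□
■■■■
■□■□
■□□■
[6] ■□■□
■■□■
■■□■
■□■■
[7] ■■■□
□□■■
■□□■
■□■■

10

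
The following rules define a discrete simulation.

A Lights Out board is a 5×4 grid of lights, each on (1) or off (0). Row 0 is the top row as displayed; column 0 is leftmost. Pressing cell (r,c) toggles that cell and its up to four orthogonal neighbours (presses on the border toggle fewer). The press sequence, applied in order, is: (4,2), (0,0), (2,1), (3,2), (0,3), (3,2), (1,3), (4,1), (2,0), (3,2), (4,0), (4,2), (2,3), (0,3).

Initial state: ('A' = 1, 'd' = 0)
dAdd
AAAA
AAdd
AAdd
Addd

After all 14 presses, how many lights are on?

gen 0: dAdd
AAAA
AAdd
AAdd
Addd
gen 1: dAdd
AAAA
AAdd
AAAd
AAAA
gen 2: Addd
dAAA
AAdd
AAAd
AAAA
gen 3: Addd
ddAA
ddAd
AdAd
AAAA
gen 4: Addd
ddAA
dddd
AAdA
AAdA
gen 5: AdAA
ddAd
dddd
AAdA
AAdA
gen 6: AdAA
ddAd
ddAd
AdAd
AAAA
gen 7: AdAd
dddA
ddAA
AdAd
AAAA
gen 8: AdAd
dddA
ddAA
AAAd
dddA
gen 9: AdAd
AddA
AAAA
dAAd
dddA
gen 10: AdAd
AddA
AAdA
dddA
ddAA
gen 11: AdAd
AddA
AAdA
AddA
AAAA
gen 12: AdAd
AddA
AAdA
AdAA
Addd
gen 13: AdAd
Addd
AAAd
AdAd
Addd
gen 14: AddA
AddA
AAAd
AdAd
Addd

10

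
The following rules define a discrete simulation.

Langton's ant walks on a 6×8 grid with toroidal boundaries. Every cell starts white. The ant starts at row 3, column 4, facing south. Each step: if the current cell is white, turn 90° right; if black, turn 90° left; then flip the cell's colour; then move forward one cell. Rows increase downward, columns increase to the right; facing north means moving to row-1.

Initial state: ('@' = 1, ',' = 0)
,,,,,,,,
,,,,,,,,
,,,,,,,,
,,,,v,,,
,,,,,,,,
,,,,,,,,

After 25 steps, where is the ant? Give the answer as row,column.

k=0  ,,,,,,,,
,,,,,,,,
,,,,,,,,
,,,,v,,,
,,,,,,,,
,,,,,,,,
k=1  ,,,,,,,,
,,,,,,,,
,,,,,,,,
,,,<@,,,
,,,,,,,,
,,,,,,,,
k=2  ,,,,,,,,
,,,,,,,,
,,,^,,,,
,,,@@,,,
,,,,,,,,
,,,,,,,,
k=3  ,,,,,,,,
,,,,,,,,
,,,@>,,,
,,,@@,,,
,,,,,,,,
,,,,,,,,
k=4  ,,,,,,,,
,,,,,,,,
,,,@@,,,
,,,@v,,,
,,,,,,,,
,,,,,,,,
k=5  ,,,,,,,,
,,,,,,,,
,,,@@,,,
,,,@,>,,
,,,,,,,,
,,,,,,,,
k=6  ,,,,,,,,
,,,,,,,,
,,,@@,,,
,,,@,@,,
,,,,,v,,
,,,,,,,,
k=7  ,,,,,,,,
,,,,,,,,
,,,@@,,,
,,,@,@,,
,,,,<@,,
,,,,,,,,
k=8  ,,,,,,,,
,,,,,,,,
,,,@@,,,
,,,@^@,,
,,,,@@,,
,,,,,,,,
k=9  ,,,,,,,,
,,,,,,,,
,,,@@,,,
,,,@@>,,
,,,,@@,,
,,,,,,,,
k=10  ,,,,,,,,
,,,,,,,,
,,,@@^,,
,,,@@,,,
,,,,@@,,
,,,,,,,,
k=11  ,,,,,,,,
,,,,,,,,
,,,@@@>,
,,,@@,,,
,,,,@@,,
,,,,,,,,
k=12  ,,,,,,,,
,,,,,,,,
,,,@@@@,
,,,@@,v,
,,,,@@,,
,,,,,,,,
k=13  ,,,,,,,,
,,,,,,,,
,,,@@@@,
,,,@@<@,
,,,,@@,,
,,,,,,,,
k=14  ,,,,,,,,
,,,,,,,,
,,,@@^@,
,,,@@@@,
,,,,@@,,
,,,,,,,,
k=15  ,,,,,,,,
,,,,,,,,
,,,@<,@,
,,,@@@@,
,,,,@@,,
,,,,,,,,
k=16  ,,,,,,,,
,,,,,,,,
,,,@,,@,
,,,@v@@,
,,,,@@,,
,,,,,,,,
k=17  ,,,,,,,,
,,,,,,,,
,,,@,,@,
,,,@,>@,
,,,,@@,,
,,,,,,,,
k=18  ,,,,,,,,
,,,,,,,,
,,,@,^@,
,,,@,,@,
,,,,@@,,
,,,,,,,,
k=19  ,,,,,,,,
,,,,,,,,
,,,@,@>,
,,,@,,@,
,,,,@@,,
,,,,,,,,
k=20  ,,,,,,,,
,,,,,,^,
,,,@,@,,
,,,@,,@,
,,,,@@,,
,,,,,,,,
k=21  ,,,,,,,,
,,,,,,@>
,,,@,@,,
,,,@,,@,
,,,,@@,,
,,,,,,,,
k=22  ,,,,,,,,
,,,,,,@@
,,,@,@,v
,,,@,,@,
,,,,@@,,
,,,,,,,,
k=23  ,,,,,,,,
,,,,,,@@
,,,@,@<@
,,,@,,@,
,,,,@@,,
,,,,,,,,
k=24  ,,,,,,,,
,,,,,,^@
,,,@,@@@
,,,@,,@,
,,,,@@,,
,,,,,,,,
k=25  ,,,,,,,,
,,,,,<,@
,,,@,@@@
,,,@,,@,
,,,,@@,,
,,,,,,,,

1,5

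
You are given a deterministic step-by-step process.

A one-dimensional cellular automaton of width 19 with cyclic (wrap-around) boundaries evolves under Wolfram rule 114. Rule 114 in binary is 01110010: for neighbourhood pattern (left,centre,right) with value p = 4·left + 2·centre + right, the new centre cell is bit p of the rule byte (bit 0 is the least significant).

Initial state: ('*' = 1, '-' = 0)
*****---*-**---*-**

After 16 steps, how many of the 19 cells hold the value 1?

11

t=0: *****---*-**---*-**
t=1: ----**-*-*-**-*-*--
t=2: ---*-**-*-*-**-*-*-
t=3: --*-*-**-*-*-**-*-*
t=4: **-*-*-**-*-*-**-*-
t=5: -**-*-*-**-*-*-**-*
t=6: *-**-*-*-**-*-*-**-
t=7: -*-**-*-*-**-*-*-**
t=8: *-*-**-*-*-**-*-*-*
t=9: **-*-**-*-*-**-*-*-
t=10: -**-*-**-*-*-**-*-*
t=11: *-**-*-**-*-*-**-*-
t=12: -*-**-*-**-*-*-**-*
t=13: *-*-**-*-**-*-*-**-
t=14: -*-*-**-*-**-*-*-**
t=15: *-*-*-**-*-**-*-*-*
t=16: **-*-*-**-*-**-*-*-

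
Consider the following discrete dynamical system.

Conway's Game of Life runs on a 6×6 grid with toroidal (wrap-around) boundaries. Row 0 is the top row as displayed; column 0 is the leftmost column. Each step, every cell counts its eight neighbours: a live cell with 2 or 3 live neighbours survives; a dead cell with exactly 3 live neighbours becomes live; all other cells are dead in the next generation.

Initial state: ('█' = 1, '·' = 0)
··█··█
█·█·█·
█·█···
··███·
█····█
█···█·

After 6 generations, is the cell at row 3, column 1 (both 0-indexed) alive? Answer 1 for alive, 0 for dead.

0

step 0: ··█··█
█·█·█·
█·█···
··███·
█····█
█···█·
step 1: █···█·
█·█···
··█·█·
█·███·
██····
██··█·
step 2: █··█··
······
··█·█·
█·█·█·
····█·
······
step 3: ······
···█··
·█···█
·█··█·
···█·█
······
step 4: ······
······
█·█·█·
··█·██
····█·
······
step 5: ······
······
·█··█·
·█··█·
···███
······
step 6: ······
······
······
█·█···
···███
····█·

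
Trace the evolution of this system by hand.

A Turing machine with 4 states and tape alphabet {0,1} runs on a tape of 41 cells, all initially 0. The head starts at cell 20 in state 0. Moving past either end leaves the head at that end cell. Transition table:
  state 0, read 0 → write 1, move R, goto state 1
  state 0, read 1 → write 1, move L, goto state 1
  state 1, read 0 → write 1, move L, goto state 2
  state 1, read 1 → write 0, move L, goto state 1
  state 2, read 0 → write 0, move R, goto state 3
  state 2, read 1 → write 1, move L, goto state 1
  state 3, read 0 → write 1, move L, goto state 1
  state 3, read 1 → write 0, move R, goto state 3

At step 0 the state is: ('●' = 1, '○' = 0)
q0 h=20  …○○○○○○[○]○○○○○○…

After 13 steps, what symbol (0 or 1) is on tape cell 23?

step 0: q0 h=20  …○○○○○○[○]○○○○○○…
step 1: q1 h=21  …○○○○○●[○]○○○○○○…
step 2: q2 h=20  …○○○○○○[●]●○○○○○…
step 3: q1 h=19  …○○○○○○[○]●●○○○○…
step 4: q2 h=18  …○○○○○○[○]●●●○○○…
step 5: q3 h=19  …○○○○○○[●]●●○○○○…
step 6: q3 h=20  …○○○○○○[●]●○○○○○…
step 7: q3 h=21  …○○○○○○[●]○○○○○○…
step 8: q3 h=22  …○○○○○○[○]○○○○○○…
step 9: q1 h=21  …○○○○○○[○]●○○○○○…
step 10: q2 h=20  …○○○○○○[○]●●○○○○…
step 11: q3 h=21  …○○○○○○[●]●○○○○○…
step 12: q3 h=22  …○○○○○○[●]○○○○○○…
step 13: q3 h=23  …○○○○○○[○]○○○○○○…

0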